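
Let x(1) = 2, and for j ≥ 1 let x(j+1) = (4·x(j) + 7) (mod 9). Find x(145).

2

Computing terms: x(1) = 2,  x(2) = 6,  x(3) = 4,  x(4) = 5,  x(5) = 0,  x(6) = 7,  x(7) = 8,  x(8) = 3,  x(9) = 1,  x(10) = 2.
The sequence repeats with period 9.
So x(145) = x(1 + ((145-1) mod 9)) = x(1) = 2.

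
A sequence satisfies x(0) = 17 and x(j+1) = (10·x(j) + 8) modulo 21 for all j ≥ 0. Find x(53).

Listing terms: x(0) = 17, x(1) = 10, x(2) = 3, x(3) = 17.
Since x(3) = x(0) = 17, the sequence is periodic with period 3.
So x(53) = x(0 + ((53-0) mod 3)) = x(2) = 3.

3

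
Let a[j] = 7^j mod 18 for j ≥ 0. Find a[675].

Listing terms: a[0] = 1, a[1] = 7, a[2] = 13, a[3] = 1.
Since a[3] = a[0] = 1, the sequence is periodic with period 3.
So a[675] = a[0 + ((675-0) mod 3)] = a[0] = 1.

1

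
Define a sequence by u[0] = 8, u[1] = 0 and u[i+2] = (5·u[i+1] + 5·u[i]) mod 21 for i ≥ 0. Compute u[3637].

We have u[0] = 8, u[1] = 0, u[2] = 19, u[3] = 11, u[4] = 3, u[5] = 7, u[6] = 8, u[7] = 12, u[8] = 16, u[9] = 14, u[10] = 3, u[11] = 1, u[12] = 20, u[13] = 0, u[14] = 16, u[15] = 17, u[16] = 18, u[17] = 7, u[18] = 20, u[19] = 9, u[20] = 19, u[21] = 14, u[22] = 18, u[23] = 13, u[24] = 8, u[25] = 0.
Since (u[24], u[25]) = (u[0], u[1]) = (8, 0) (two consecutive terms determine the rest), the sequence is periodic with period 24.
So u[3637] = u[0 + ((3637-0) mod 24)] = u[13] = 0.

0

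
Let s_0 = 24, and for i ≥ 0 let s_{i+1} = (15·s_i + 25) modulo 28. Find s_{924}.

24

Computing terms: s_0 = 24; s_1 = 21; s_2 = 4; s_3 = 1; s_4 = 12; s_5 = 9; s_6 = 20; s_7 = 17; s_8 = 0; s_9 = 25; s_{10} = 8; s_{11} = 5; s_{12} = 16; s_{13} = 13; s_{14} = 24.
The sequence repeats with period 14.
So s_{924} = s_{0 + ((924-0) mod 14)} = s_0 = 24.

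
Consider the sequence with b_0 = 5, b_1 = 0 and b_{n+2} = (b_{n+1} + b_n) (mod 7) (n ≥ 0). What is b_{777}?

Computing terms: b_0 = 5, b_1 = 0, b_2 = 5, b_3 = 5, b_4 = 3, b_5 = 1, b_6 = 4, b_7 = 5, b_8 = 2, b_9 = 0, b_{10} = 2, b_{11} = 2, b_{12} = 4, b_{13} = 6, b_{14} = 3, b_{15} = 2, b_{16} = 5, b_{17} = 0.
The sequence repeats with period 16.
(777 - 0) mod 16 = 9, so b_{777} = b_9 = 0.

0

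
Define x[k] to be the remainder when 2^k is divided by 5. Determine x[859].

3

We have x[0] = 1, x[1] = 2, x[2] = 4, x[3] = 3, x[4] = 1.
Since x[4] = x[0] = 1, the sequence is periodic with period 4.
So x[859] = x[0 + ((859-0) mod 4)] = x[3] = 3.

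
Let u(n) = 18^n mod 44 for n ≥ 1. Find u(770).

Computing terms: u(1) = 18; u(2) = 16; u(3) = 24; u(4) = 36; u(5) = 32; u(6) = 4; u(7) = 28; u(8) = 20; u(9) = 8; u(10) = 12; u(11) = 40; u(12) = 16.
Since u(12) = u(2) = 16, the sequence is eventually periodic: after a pre-period of length 1 it cycles with period 10.
For n ≥ 2, u(n) depends only on (n - 2) mod 10. (770 - 2) mod 10 = 8, so u(770) = u(10) = 12.

12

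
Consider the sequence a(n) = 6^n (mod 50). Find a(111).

6

Computing terms: a(1) = 6,  a(2) = 36,  a(3) = 16,  a(4) = 46,  a(5) = 26,  a(6) = 6.
Since a(6) = a(1) = 6, the sequence is periodic with period 5.
(111 - 1) mod 5 = 0, so a(111) = a(1) = 6.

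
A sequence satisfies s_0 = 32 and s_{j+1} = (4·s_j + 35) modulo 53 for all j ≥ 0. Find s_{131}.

4

We have s_0 = 32; s_1 = 4; s_2 = 51; s_3 = 27; s_4 = 37; s_5 = 24; s_6 = 25; s_7 = 29; s_8 = 45; s_9 = 3; s_{10} = 47; s_{11} = 11; s_{12} = 26; s_{13} = 33; s_{14} = 8; s_{15} = 14; s_{16} = 38; s_{17} = 28; s_{18} = 41; s_{19} = 40; s_{20} = 36; s_{21} = 20; s_{22} = 9; s_{23} = 18; s_{24} = 1; s_{25} = 39; s_{26} = 32.
The sequence repeats with period 26.
So s_{131} = s_{0 + ((131-0) mod 26)} = s_1 = 4.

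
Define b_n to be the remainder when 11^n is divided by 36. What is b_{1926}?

1

Computing terms: b_1 = 11, b_2 = 13, b_3 = 35, b_4 = 25, b_5 = 23, b_6 = 1, b_7 = 11.
Since b_7 = b_1 = 11, the sequence is periodic with period 6.
So b_{1926} = b_{1 + ((1926-1) mod 6)} = b_6 = 1.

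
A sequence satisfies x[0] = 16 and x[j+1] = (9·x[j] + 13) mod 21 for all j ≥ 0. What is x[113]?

Computing terms: x[0] = 16; x[1] = 10; x[2] = 19; x[3] = 16.
Since x[3] = x[0] = 16, the sequence is periodic with period 3.
So x[113] = x[0 + ((113-0) mod 3)] = x[2] = 19.

19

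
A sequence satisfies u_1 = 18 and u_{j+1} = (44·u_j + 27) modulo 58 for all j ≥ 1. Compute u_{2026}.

We have u_1 = 18,  u_2 = 7,  u_3 = 45,  u_4 = 35,  u_5 = 1,  u_6 = 13,  u_7 = 19,  u_8 = 51,  u_9 = 9,  u_{10} = 17,  u_{11} = 21,  u_{12} = 23,  u_{13} = 53,  u_{14} = 39,  u_{15} = 3,  u_{16} = 43,  u_{17} = 5,  u_{18} = 15,  u_{19} = 49,  u_{20} = 37,  u_{21} = 31,  u_{22} = 57,  u_{23} = 41,  u_{24} = 33,  u_{25} = 29,  u_{26} = 27,  u_{27} = 55,  u_{28} = 11,  u_{29} = 47,  u_{30} = 7.
Since u_{30} = u_2 = 7, the sequence is eventually periodic: after a pre-period of length 1 it cycles with period 28.
For j ≥ 2, u_j depends only on (j - 2) mod 28. (2026 - 2) mod 28 = 8, so u_{2026} = u_{10} = 17.

17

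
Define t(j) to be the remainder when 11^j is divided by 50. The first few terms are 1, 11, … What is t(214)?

Listing terms: t(0) = 1, t(1) = 11, t(2) = 21, t(3) = 31, t(4) = 41, t(5) = 1.
Since t(5) = t(0) = 1, the sequence is periodic with period 5.
So t(214) = t(0 + ((214-0) mod 5)) = t(4) = 41.

41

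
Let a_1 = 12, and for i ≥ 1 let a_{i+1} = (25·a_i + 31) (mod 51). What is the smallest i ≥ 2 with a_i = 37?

23

Listing terms: a_1 = 12,  a_2 = 25,  a_3 = 44,  a_4 = 9,  a_5 = 1,  a_6 = 5,  a_7 = 3,  a_8 = 4,  a_9 = 29,  a_{10} = 42,  a_{11} = 10,  a_{12} = 26,  a_{13} = 18,  a_{14} = 22,  a_{15} = 20,  a_{16} = 21,  a_{17} = 46,  a_{18} = 8,  a_{19} = 27,  a_{20} = 43,  a_{21} = 35,  a_{22} = 39,  a_{23} = 37,  a_{24} = 38,  a_{25} = 12.
Since a_{25} = a_1 = 12, the sequence is periodic with period 24.
The value 37 first appears (with i ≥ 2) at a_{23}.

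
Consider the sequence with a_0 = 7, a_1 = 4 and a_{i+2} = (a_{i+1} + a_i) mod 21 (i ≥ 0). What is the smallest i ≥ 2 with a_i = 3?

7

Listing terms: a_0 = 7; a_1 = 4; a_2 = 11; a_3 = 15; a_4 = 5; a_5 = 20; a_6 = 4; a_7 = 3; a_8 = 7; a_9 = 10; a_{10} = 17; a_{11} = 6; a_{12} = 2; a_{13} = 8; a_{14} = 10; a_{15} = 18; a_{16} = 7; a_{17} = 4.
Since (a_{16}, a_{17}) = (a_0, a_1) = (7, 4) (two consecutive terms determine the rest), the sequence is periodic with period 16.
The value 3 first appears (with i ≥ 2) at a_7.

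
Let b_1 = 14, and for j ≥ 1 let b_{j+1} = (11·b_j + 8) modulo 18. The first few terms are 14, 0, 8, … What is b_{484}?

Listing terms: b_1 = 14; b_2 = 0; b_3 = 8; b_4 = 6; b_5 = 2; b_6 = 12; b_7 = 14.
Since b_7 = b_1 = 14, the sequence is periodic with period 6.
(484 - 1) mod 6 = 3, so b_{484} = b_4 = 6.

6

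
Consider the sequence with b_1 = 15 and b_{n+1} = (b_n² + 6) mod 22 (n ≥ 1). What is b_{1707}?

11

Listing terms: b_1 = 15, b_2 = 11, b_3 = 17, b_4 = 9, b_5 = 21, b_6 = 7, b_7 = 11.
Since b_7 = b_2 = 11, the sequence is eventually periodic: after a pre-period of length 1 it cycles with period 5.
For n ≥ 2, b_n depends only on (n - 2) mod 5. (1707 - 2) mod 5 = 0, so b_{1707} = b_2 = 11.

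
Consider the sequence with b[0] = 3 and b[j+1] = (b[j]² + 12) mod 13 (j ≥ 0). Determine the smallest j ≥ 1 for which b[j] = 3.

3

b[0] = 3, b[1] = 8, b[2] = 11, b[3] = 3.
Since b[3] = b[0] = 3, the sequence is periodic with period 3.
The value 3 next appears (with j ≥ 1) at b[3].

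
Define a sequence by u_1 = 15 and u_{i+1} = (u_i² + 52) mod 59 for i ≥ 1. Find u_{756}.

22

u_1 = 15; u_2 = 41; u_3 = 22; u_4 = 5; u_5 = 18; u_6 = 22.
Since u_6 = u_3 = 22, the sequence is eventually periodic: after a pre-period of length 2 it cycles with period 3.
For i ≥ 3, u_i depends only on (i - 3) mod 3. (756 - 3) mod 3 = 0, so u_{756} = u_3 = 22.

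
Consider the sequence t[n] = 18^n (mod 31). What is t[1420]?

Computing terms: t[0] = 1,  t[1] = 18,  t[2] = 14,  t[3] = 4,  t[4] = 10,  t[5] = 25,  t[6] = 16,  t[7] = 9,  t[8] = 7,  t[9] = 2,  t[10] = 5,  t[11] = 28,  t[12] = 8,  t[13] = 20,  t[14] = 19,  t[15] = 1.
Since t[15] = t[0] = 1, the sequence is periodic with period 15.
So t[1420] = t[0 + ((1420-0) mod 15)] = t[10] = 5.

5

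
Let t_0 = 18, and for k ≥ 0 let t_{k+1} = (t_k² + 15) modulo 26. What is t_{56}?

We have t_0 = 18,  t_1 = 1,  t_2 = 16,  t_3 = 11,  t_4 = 6,  t_5 = 25,  t_6 = 16.
Since t_6 = t_2 = 16, the sequence is eventually periodic: after a pre-period of length 2 it cycles with period 4.
For k ≥ 2, t_k depends only on (k - 2) mod 4. (56 - 2) mod 4 = 2, so t_{56} = t_4 = 6.

6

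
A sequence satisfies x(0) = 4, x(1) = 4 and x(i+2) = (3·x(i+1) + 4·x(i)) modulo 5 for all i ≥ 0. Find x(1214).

2

Computing terms: x(0) = 4, x(1) = 4, x(2) = 3, x(3) = 0, x(4) = 2, x(5) = 1, x(6) = 1, x(7) = 2, x(8) = 0, x(9) = 3, x(10) = 4, x(11) = 4.
The sequence repeats with period 10.
So x(1214) = x(0 + ((1214-0) mod 10)) = x(4) = 2.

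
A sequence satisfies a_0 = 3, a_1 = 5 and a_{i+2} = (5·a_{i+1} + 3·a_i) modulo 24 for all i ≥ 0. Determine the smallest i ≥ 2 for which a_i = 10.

2

We have a_0 = 3, a_1 = 5, a_2 = 10, a_3 = 17, a_4 = 19, a_5 = 2, a_6 = 19, a_7 = 5, a_8 = 10.
Since (a_7, a_8) = (a_1, a_2) = (5, 10) (two consecutive terms determine the rest), the sequence is eventually periodic: after a pre-period of length 1 it cycles with period 6.
The value 10 first appears (with i ≥ 2) at a_2.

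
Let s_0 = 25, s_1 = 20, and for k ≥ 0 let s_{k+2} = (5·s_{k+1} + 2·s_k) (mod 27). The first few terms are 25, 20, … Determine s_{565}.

2

We have s_0 = 25,  s_1 = 20,  s_2 = 15,  s_3 = 7,  s_4 = 11,  s_5 = 15,  s_6 = 16,  s_7 = 2,  s_8 = 15,  s_9 = 25,  s_{10} = 20.
The sequence repeats with period 9.
So s_{565} = s_{0 + ((565-0) mod 9)} = s_7 = 2.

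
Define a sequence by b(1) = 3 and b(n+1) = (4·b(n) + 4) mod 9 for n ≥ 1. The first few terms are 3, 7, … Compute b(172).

Listing terms: b(1) = 3,  b(2) = 7,  b(3) = 5,  b(4) = 6,  b(5) = 1,  b(6) = 8,  b(7) = 0,  b(8) = 4,  b(9) = 2,  b(10) = 3.
Since b(10) = b(1) = 3, the sequence is periodic with period 9.
(172 - 1) mod 9 = 0, so b(172) = b(1) = 3.

3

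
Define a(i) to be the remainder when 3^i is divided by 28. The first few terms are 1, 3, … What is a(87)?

27

We have a(0) = 1, a(1) = 3, a(2) = 9, a(3) = 27, a(4) = 25, a(5) = 19, a(6) = 1.
The sequence repeats with period 6.
So a(87) = a(0 + ((87-0) mod 6)) = a(3) = 27.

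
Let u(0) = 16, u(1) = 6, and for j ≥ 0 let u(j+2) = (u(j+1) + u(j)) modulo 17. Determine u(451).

Computing terms: u(0) = 16, u(1) = 6, u(2) = 5, u(3) = 11, u(4) = 16, u(5) = 10, u(6) = 9, u(7) = 2, u(8) = 11, u(9) = 13, u(10) = 7, u(11) = 3, u(12) = 10, u(13) = 13, u(14) = 6, u(15) = 2, u(16) = 8, u(17) = 10, u(18) = 1, u(19) = 11, u(20) = 12, u(21) = 6, u(22) = 1, u(23) = 7, u(24) = 8, u(25) = 15, u(26) = 6, u(27) = 4, u(28) = 10, u(29) = 14, u(30) = 7, u(31) = 4, u(32) = 11, u(33) = 15, u(34) = 9, u(35) = 7, u(36) = 16, u(37) = 6.
Since (u(36), u(37)) = (u(0), u(1)) = (16, 6) (two consecutive terms determine the rest), the sequence is periodic with period 36.
So u(451) = u(0 + ((451-0) mod 36)) = u(19) = 11.

11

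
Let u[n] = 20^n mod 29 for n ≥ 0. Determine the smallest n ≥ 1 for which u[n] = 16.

6

Listing terms: u[0] = 1,  u[1] = 20,  u[2] = 23,  u[3] = 25,  u[4] = 7,  u[5] = 24,  u[6] = 16,  u[7] = 1.
Since u[7] = u[0] = 1, the sequence is periodic with period 7.
The value 16 first appears (with n ≥ 1) at u[6].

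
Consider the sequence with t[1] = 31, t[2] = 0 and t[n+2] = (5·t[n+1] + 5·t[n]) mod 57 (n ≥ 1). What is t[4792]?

34

t[1] = 31; t[2] = 0; t[3] = 41; t[4] = 34; t[5] = 33; t[6] = 50; t[7] = 16; t[8] = 45; t[9] = 20; t[10] = 40; t[11] = 15; t[12] = 47; t[13] = 25; t[14] = 18; t[15] = 44; t[16] = 25; t[17] = 3; t[18] = 26; t[19] = 31; t[20] = 0.
The sequence repeats with period 18.
(4792 - 1) mod 18 = 3, so t[4792] = t[4] = 34.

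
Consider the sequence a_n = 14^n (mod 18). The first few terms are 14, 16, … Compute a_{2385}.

We have a_1 = 14,  a_2 = 16,  a_3 = 8,  a_4 = 4,  a_5 = 2,  a_6 = 10,  a_7 = 14.
The sequence repeats with period 6.
So a_{2385} = a_{1 + ((2385-1) mod 6)} = a_3 = 8.

8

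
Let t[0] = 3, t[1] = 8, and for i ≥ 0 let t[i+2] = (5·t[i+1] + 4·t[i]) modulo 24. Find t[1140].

12

Listing terms: t[0] = 3,  t[1] = 8,  t[2] = 4,  t[3] = 4,  t[4] = 12,  t[5] = 4,  t[6] = 20,  t[7] = 20,  t[8] = 12,  t[9] = 20,  t[10] = 4,  t[11] = 4.
Since (t[10], t[11]) = (t[2], t[3]) = (4, 4) (two consecutive terms determine the rest), the sequence is eventually periodic: after a pre-period of length 2 it cycles with period 8.
For i ≥ 2, t[i] depends only on (i - 2) mod 8. (1140 - 2) mod 8 = 2, so t[1140] = t[4] = 12.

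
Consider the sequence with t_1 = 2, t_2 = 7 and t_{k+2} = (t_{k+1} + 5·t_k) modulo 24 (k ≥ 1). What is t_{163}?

We have t_1 = 2,  t_2 = 7,  t_3 = 17,  t_4 = 4,  t_5 = 17,  t_6 = 13,  t_7 = 2,  t_8 = 19,  t_9 = 5,  t_{10} = 4,  t_{11} = 5,  t_{12} = 1,  t_{13} = 2,  t_{14} = 7.
The sequence repeats with period 12.
(163 - 1) mod 12 = 6, so t_{163} = t_7 = 2.

2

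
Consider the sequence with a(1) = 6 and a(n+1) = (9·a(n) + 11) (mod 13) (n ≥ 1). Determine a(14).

Listing terms: a(1) = 6,  a(2) = 0,  a(3) = 11,  a(4) = 6.
Since a(4) = a(1) = 6, the sequence is periodic with period 3.
So a(14) = a(1 + ((14-1) mod 3)) = a(2) = 0.

0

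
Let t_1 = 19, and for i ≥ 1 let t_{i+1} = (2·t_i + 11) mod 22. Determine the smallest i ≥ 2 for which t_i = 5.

2

Computing terms: t_1 = 19,  t_2 = 5,  t_3 = 21,  t_4 = 9,  t_5 = 7,  t_6 = 3,  t_7 = 17,  t_8 = 1,  t_9 = 13,  t_{10} = 15,  t_{11} = 19.
The sequence repeats with period 10.
The value 5 first appears (with i ≥ 2) at t_2.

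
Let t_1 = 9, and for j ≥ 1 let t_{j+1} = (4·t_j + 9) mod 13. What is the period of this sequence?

6

Computing terms: t_1 = 9,  t_2 = 6,  t_3 = 7,  t_4 = 11,  t_5 = 1,  t_6 = 0,  t_7 = 9.
The sequence repeats with period 6.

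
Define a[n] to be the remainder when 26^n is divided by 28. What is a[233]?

Computing terms: a[1] = 26; a[2] = 4; a[3] = 20; a[4] = 16; a[5] = 24; a[6] = 8; a[7] = 12; a[8] = 4.
Since a[8] = a[2] = 4, the sequence is eventually periodic: after a pre-period of length 1 it cycles with period 6.
For n ≥ 2, a[n] depends only on (n - 2) mod 6. (233 - 2) mod 6 = 3, so a[233] = a[5] = 24.

24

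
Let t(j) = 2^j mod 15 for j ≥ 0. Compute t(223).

8

Computing terms: t(0) = 1; t(1) = 2; t(2) = 4; t(3) = 8; t(4) = 1.
The sequence repeats with period 4.
So t(223) = t(0 + ((223-0) mod 4)) = t(3) = 8.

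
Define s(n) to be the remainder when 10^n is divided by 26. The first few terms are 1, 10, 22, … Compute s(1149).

s(0) = 1; s(1) = 10; s(2) = 22; s(3) = 12; s(4) = 16; s(5) = 4; s(6) = 14; s(7) = 10.
Since s(7) = s(1) = 10, the sequence is eventually periodic: after a pre-period of length 1 it cycles with period 6.
For n ≥ 1, s(n) depends only on (n - 1) mod 6. (1149 - 1) mod 6 = 2, so s(1149) = s(3) = 12.

12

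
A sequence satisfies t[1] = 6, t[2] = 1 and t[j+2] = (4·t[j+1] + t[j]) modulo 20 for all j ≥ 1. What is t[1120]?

We have t[1] = 6; t[2] = 1; t[3] = 10; t[4] = 1; t[5] = 14; t[6] = 17; t[7] = 2; t[8] = 5; t[9] = 2; t[10] = 13; t[11] = 14; t[12] = 9; t[13] = 10; t[14] = 9; t[15] = 6; t[16] = 13; t[17] = 18; t[18] = 5; t[19] = 18; t[20] = 17; t[21] = 6; t[22] = 1.
The sequence repeats with period 20.
(1120 - 1) mod 20 = 19, so t[1120] = t[20] = 17.

17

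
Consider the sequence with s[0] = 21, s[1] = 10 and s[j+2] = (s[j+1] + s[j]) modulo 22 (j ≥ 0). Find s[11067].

s[0] = 21, s[1] = 10, s[2] = 9, s[3] = 19, s[4] = 6, s[5] = 3, s[6] = 9, s[7] = 12, s[8] = 21, s[9] = 11, s[10] = 10, s[11] = 21, s[12] = 9, s[13] = 8, s[14] = 17, s[15] = 3, s[16] = 20, s[17] = 1, s[18] = 21, s[19] = 0, s[20] = 21, s[21] = 21, s[22] = 20, s[23] = 19, s[24] = 17, s[25] = 14, s[26] = 9, s[27] = 1, s[28] = 10, s[29] = 11, s[30] = 21, s[31] = 10.
The sequence repeats with period 30.
So s[11067] = s[0 + ((11067-0) mod 30)] = s[27] = 1.

1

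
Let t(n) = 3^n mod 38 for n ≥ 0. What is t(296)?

We have t(0) = 1, t(1) = 3, t(2) = 9, t(3) = 27, t(4) = 5, t(5) = 15, t(6) = 7, t(7) = 21, t(8) = 25, t(9) = 37, t(10) = 35, t(11) = 29, t(12) = 11, t(13) = 33, t(14) = 23, t(15) = 31, t(16) = 17, t(17) = 13, t(18) = 1.
The sequence repeats with period 18.
(296 - 0) mod 18 = 8, so t(296) = t(8) = 25.

25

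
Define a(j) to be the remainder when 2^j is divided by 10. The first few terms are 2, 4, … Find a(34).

a(1) = 2; a(2) = 4; a(3) = 8; a(4) = 6; a(5) = 2.
The sequence repeats with period 4.
So a(34) = a(1 + ((34-1) mod 4)) = a(2) = 4.

4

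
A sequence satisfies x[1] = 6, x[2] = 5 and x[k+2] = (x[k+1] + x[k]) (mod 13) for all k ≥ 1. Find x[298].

We have x[1] = 6, x[2] = 5, x[3] = 11, x[4] = 3, x[5] = 1, x[6] = 4, x[7] = 5, x[8] = 9, x[9] = 1, x[10] = 10, x[11] = 11, x[12] = 8, x[13] = 6, x[14] = 1, x[15] = 7, x[16] = 8, x[17] = 2, x[18] = 10, x[19] = 12, x[20] = 9, x[21] = 8, x[22] = 4, x[23] = 12, x[24] = 3, x[25] = 2, x[26] = 5, x[27] = 7, x[28] = 12, x[29] = 6, x[30] = 5.
The sequence repeats with period 28.
(298 - 1) mod 28 = 17, so x[298] = x[18] = 10.

10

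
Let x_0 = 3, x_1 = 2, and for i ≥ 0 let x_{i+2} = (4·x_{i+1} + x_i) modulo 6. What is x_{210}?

5

We have x_0 = 3,  x_1 = 2,  x_2 = 5,  x_3 = 4,  x_4 = 3,  x_5 = 4,  x_6 = 1,  x_7 = 2,  x_8 = 3,  x_9 = 2.
Since (x_8, x_9) = (x_0, x_1) = (3, 2) (two consecutive terms determine the rest), the sequence is periodic with period 8.
So x_{210} = x_{0 + ((210-0) mod 8)} = x_2 = 5.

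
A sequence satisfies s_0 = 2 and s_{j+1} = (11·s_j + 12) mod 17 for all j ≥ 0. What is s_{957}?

11

We have s_0 = 2; s_1 = 0; s_2 = 12; s_3 = 8; s_4 = 15; s_5 = 7; s_6 = 4; s_7 = 5; s_8 = 16; s_9 = 1; s_{10} = 6; s_{11} = 10; s_{12} = 3; s_{13} = 11; s_{14} = 14; s_{15} = 13; s_{16} = 2.
Since s_{16} = s_0 = 2, the sequence is periodic with period 16.
(957 - 0) mod 16 = 13, so s_{957} = s_{13} = 11.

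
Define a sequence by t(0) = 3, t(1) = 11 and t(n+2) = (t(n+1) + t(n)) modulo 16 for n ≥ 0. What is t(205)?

3

Listing terms: t(0) = 3, t(1) = 11, t(2) = 14, t(3) = 9, t(4) = 7, t(5) = 0, t(6) = 7, t(7) = 7, t(8) = 14, t(9) = 5, t(10) = 3, t(11) = 8, t(12) = 11, t(13) = 3, t(14) = 14, t(15) = 1, t(16) = 15, t(17) = 0, t(18) = 15, t(19) = 15, t(20) = 14, t(21) = 13, t(22) = 11, t(23) = 8, t(24) = 3, t(25) = 11.
Since (t(24), t(25)) = (t(0), t(1)) = (3, 11) (two consecutive terms determine the rest), the sequence is periodic with period 24.
(205 - 0) mod 24 = 13, so t(205) = t(13) = 3.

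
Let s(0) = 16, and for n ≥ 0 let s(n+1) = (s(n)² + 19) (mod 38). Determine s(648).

16

s(0) = 16, s(1) = 9, s(2) = 24, s(3) = 25, s(4) = 36, s(5) = 23, s(6) = 16.
Since s(6) = s(0) = 16, the sequence is periodic with period 6.
(648 - 0) mod 6 = 0, so s(648) = s(0) = 16.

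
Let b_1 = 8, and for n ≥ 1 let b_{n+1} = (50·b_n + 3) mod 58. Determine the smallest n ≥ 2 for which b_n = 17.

14

Listing terms: b_1 = 8; b_2 = 55; b_3 = 27; b_4 = 19; b_5 = 25; b_6 = 35; b_7 = 13; b_8 = 15; b_9 = 57; b_{10} = 11; b_{11} = 31; b_{12} = 45; b_{13} = 49; b_{14} = 17; b_{15} = 41; b_{16} = 23; b_{17} = 51; b_{18} = 1; b_{19} = 53; b_{20} = 43; b_{21} = 7; b_{22} = 5; b_{23} = 21; b_{24} = 9; b_{25} = 47; b_{26} = 33; b_{27} = 29; b_{28} = 3; b_{29} = 37; b_{30} = 55.
Since b_{30} = b_2 = 55, the sequence is eventually periodic: after a pre-period of length 1 it cycles with period 28.
The value 17 first appears (with n ≥ 2) at b_{14}.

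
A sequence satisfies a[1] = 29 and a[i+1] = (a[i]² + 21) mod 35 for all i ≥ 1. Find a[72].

15

We have a[1] = 29; a[2] = 22; a[3] = 15; a[4] = 1; a[5] = 22.
Since a[5] = a[2] = 22, the sequence is eventually periodic: after a pre-period of length 1 it cycles with period 3.
For i ≥ 2, a[i] depends only on (i - 2) mod 3. (72 - 2) mod 3 = 1, so a[72] = a[3] = 15.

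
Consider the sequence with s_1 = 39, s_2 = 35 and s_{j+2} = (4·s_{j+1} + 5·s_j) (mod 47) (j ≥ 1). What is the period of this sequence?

Listing terms: s_1 = 39, s_2 = 35, s_3 = 6, s_4 = 11, s_5 = 27, s_6 = 22, s_7 = 35, s_8 = 15, s_9 = 0, s_{10} = 28, s_{11} = 18, s_{12} = 24, s_{13} = 45, s_{14} = 18, s_{15} = 15, s_{16} = 9, s_{17} = 17, s_{18} = 19, s_{19} = 20, s_{20} = 34, s_{21} = 1, s_{22} = 33, s_{23} = 43, s_{24} = 8, s_{25} = 12, s_{26} = 41, s_{27} = 36, s_{28} = 20, s_{29} = 25, s_{30} = 12, s_{31} = 32, s_{32} = 0, s_{33} = 19, s_{34} = 29, s_{35} = 23, s_{36} = 2, s_{37} = 29, s_{38} = 32, s_{39} = 38, s_{40} = 30, s_{41} = 28, s_{42} = 27, s_{43} = 13, s_{44} = 46, s_{45} = 14, s_{46} = 4, s_{47} = 39, s_{48} = 35.
Since (s_{47}, s_{48}) = (s_1, s_2) = (39, 35) (two consecutive terms determine the rest), the sequence is periodic with period 46.

46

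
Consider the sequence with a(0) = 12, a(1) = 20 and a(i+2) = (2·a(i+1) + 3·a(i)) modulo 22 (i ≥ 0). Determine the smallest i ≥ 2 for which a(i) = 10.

Listing terms: a(0) = 12,  a(1) = 20,  a(2) = 10,  a(3) = 14,  a(4) = 14,  a(5) = 4,  a(6) = 6,  a(7) = 2,  a(8) = 0,  a(9) = 6,  a(10) = 12,  a(11) = 20.
Since (a(10), a(11)) = (a(0), a(1)) = (12, 20) (two consecutive terms determine the rest), the sequence is periodic with period 10.
The value 10 first appears (with i ≥ 2) at a(2).

2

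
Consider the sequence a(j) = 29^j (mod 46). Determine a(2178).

1

Listing terms: a(0) = 1,  a(1) = 29,  a(2) = 13,  a(3) = 9,  a(4) = 31,  a(5) = 25,  a(6) = 35,  a(7) = 3,  a(8) = 41,  a(9) = 39,  a(10) = 27,  a(11) = 1.
The sequence repeats with period 11.
So a(2178) = a(0 + ((2178-0) mod 11)) = a(0) = 1.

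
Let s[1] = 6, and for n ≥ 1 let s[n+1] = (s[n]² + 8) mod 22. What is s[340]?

6

Listing terms: s[1] = 6, s[2] = 0, s[3] = 8, s[4] = 6.
The sequence repeats with period 3.
(340 - 1) mod 3 = 0, so s[340] = s[1] = 6.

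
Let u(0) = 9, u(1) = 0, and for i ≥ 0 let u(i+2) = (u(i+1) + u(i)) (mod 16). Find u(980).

Listing terms: u(0) = 9, u(1) = 0, u(2) = 9, u(3) = 9, u(4) = 2, u(5) = 11, u(6) = 13, u(7) = 8, u(8) = 5, u(9) = 13, u(10) = 2, u(11) = 15, u(12) = 1, u(13) = 0, u(14) = 1, u(15) = 1, u(16) = 2, u(17) = 3, u(18) = 5, u(19) = 8, u(20) = 13, u(21) = 5, u(22) = 2, u(23) = 7, u(24) = 9, u(25) = 0.
Since (u(24), u(25)) = (u(0), u(1)) = (9, 0) (two consecutive terms determine the rest), the sequence is periodic with period 24.
(980 - 0) mod 24 = 20, so u(980) = u(20) = 13.

13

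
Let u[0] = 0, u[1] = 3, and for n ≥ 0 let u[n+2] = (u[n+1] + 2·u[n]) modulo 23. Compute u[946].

0

Computing terms: u[0] = 0,  u[1] = 3,  u[2] = 3,  u[3] = 9,  u[4] = 15,  u[5] = 10,  u[6] = 17,  u[7] = 14,  u[8] = 2,  u[9] = 7,  u[10] = 11,  u[11] = 2,  u[12] = 1,  u[13] = 5,  u[14] = 7,  u[15] = 17,  u[16] = 8,  u[17] = 19,  u[18] = 12,  u[19] = 4,  u[20] = 5,  u[21] = 13,  u[22] = 0,  u[23] = 3.
The sequence repeats with period 22.
(946 - 0) mod 22 = 0, so u[946] = u[0] = 0.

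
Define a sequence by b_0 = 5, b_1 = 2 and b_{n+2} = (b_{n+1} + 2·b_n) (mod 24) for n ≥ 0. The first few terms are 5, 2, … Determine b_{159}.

16

Computing terms: b_0 = 5, b_1 = 2, b_2 = 12, b_3 = 16, b_4 = 16, b_5 = 0, b_6 = 8, b_7 = 8, b_8 = 0, b_9 = 16, b_{10} = 16.
Since (b_9, b_{10}) = (b_3, b_4) = (16, 16) (two consecutive terms determine the rest), the sequence is eventually periodic: after a pre-period of length 3 it cycles with period 6.
For n ≥ 3, b_n depends only on (n - 3) mod 6. (159 - 3) mod 6 = 0, so b_{159} = b_3 = 16.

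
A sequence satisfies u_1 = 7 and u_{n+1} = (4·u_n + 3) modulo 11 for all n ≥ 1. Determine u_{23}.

We have u_1 = 7; u_2 = 9; u_3 = 6; u_4 = 5; u_5 = 1; u_6 = 7.
The sequence repeats with period 5.
So u_{23} = u_{1 + ((23-1) mod 5)} = u_3 = 6.

6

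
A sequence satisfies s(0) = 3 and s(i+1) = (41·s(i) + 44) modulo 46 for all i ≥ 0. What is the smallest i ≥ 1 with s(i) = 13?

We have s(0) = 3; s(1) = 29; s(2) = 37; s(3) = 43; s(4) = 13; s(5) = 25; s(6) = 11; s(7) = 35; s(8) = 7; s(9) = 9; s(10) = 45; s(11) = 3.
The sequence repeats with period 11.
The value 13 first appears (with i ≥ 1) at s(4).

4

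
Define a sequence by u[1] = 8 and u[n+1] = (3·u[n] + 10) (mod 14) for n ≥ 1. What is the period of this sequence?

Computing terms: u[1] = 8; u[2] = 6; u[3] = 0; u[4] = 10; u[5] = 12; u[6] = 4; u[7] = 8.
The sequence repeats with period 6.

6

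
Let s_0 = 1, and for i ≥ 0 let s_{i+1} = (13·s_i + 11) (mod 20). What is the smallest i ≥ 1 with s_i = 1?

4

s_0 = 1,  s_1 = 4,  s_2 = 3,  s_3 = 10,  s_4 = 1.
Since s_4 = s_0 = 1, the sequence is periodic with period 4.
The value 1 next appears (with i ≥ 1) at s_4.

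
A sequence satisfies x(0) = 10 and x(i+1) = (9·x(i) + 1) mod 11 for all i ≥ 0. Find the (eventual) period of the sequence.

5

x(0) = 10, x(1) = 3, x(2) = 6, x(3) = 0, x(4) = 1, x(5) = 10.
Since x(5) = x(0) = 10, the sequence is periodic with period 5.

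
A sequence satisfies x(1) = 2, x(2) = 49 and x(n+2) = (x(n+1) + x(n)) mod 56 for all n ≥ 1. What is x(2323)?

Computing terms: x(1) = 2, x(2) = 49, x(3) = 51, x(4) = 44, x(5) = 39, x(6) = 27, x(7) = 10, x(8) = 37, x(9) = 47, x(10) = 28, x(11) = 19, x(12) = 47, x(13) = 10, x(14) = 1, x(15) = 11, x(16) = 12, x(17) = 23, x(18) = 35, x(19) = 2, x(20) = 37, x(21) = 39, x(22) = 20, x(23) = 3, x(24) = 23, x(25) = 26, x(26) = 49, x(27) = 19, x(28) = 12, x(29) = 31, x(30) = 43, x(31) = 18, x(32) = 5, x(33) = 23, x(34) = 28, x(35) = 51, x(36) = 23, x(37) = 18, x(38) = 41, x(39) = 3, x(40) = 44, x(41) = 47, x(42) = 35, x(43) = 26, x(44) = 5, x(45) = 31, x(46) = 36, x(47) = 11, x(48) = 47, x(49) = 2, x(50) = 49.
The sequence repeats with period 48.
So x(2323) = x(1 + ((2323-1) mod 48)) = x(19) = 2.

2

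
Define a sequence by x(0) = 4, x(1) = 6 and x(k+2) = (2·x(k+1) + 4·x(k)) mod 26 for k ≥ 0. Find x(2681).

16

Listing terms: x(0) = 4; x(1) = 6; x(2) = 2; x(3) = 2; x(4) = 12; x(5) = 6; x(6) = 8; x(7) = 14; x(8) = 8; x(9) = 20; x(10) = 20; x(11) = 16; x(12) = 8; x(13) = 2; x(14) = 10; x(15) = 2; x(16) = 18; x(17) = 18; x(18) = 4; x(19) = 2; x(20) = 20; x(21) = 22; x(22) = 20; x(23) = 24; x(24) = 24; x(25) = 14; x(26) = 20; x(27) = 18; x(28) = 12; x(29) = 18; x(30) = 6; x(31) = 6; x(32) = 10; x(33) = 18; x(34) = 24; x(35) = 16; x(36) = 24; x(37) = 8; x(38) = 8; x(39) = 22; x(40) = 24; x(41) = 6; x(42) = 4; x(43) = 6.
Since (x(42), x(43)) = (x(0), x(1)) = (4, 6) (two consecutive terms determine the rest), the sequence is periodic with period 42.
(2681 - 0) mod 42 = 35, so x(2681) = x(35) = 16.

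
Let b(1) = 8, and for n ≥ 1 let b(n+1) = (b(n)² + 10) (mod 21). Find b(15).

Listing terms: b(1) = 8,  b(2) = 11,  b(3) = 5,  b(4) = 14,  b(5) = 17,  b(6) = 5.
Since b(6) = b(3) = 5, the sequence is eventually periodic: after a pre-period of length 2 it cycles with period 3.
For n ≥ 3, b(n) depends only on (n - 3) mod 3. (15 - 3) mod 3 = 0, so b(15) = b(3) = 5.

5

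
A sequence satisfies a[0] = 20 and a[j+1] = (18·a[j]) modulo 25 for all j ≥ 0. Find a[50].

5

We have a[0] = 20, a[1] = 10, a[2] = 5, a[3] = 15, a[4] = 20.
The sequence repeats with period 4.
So a[50] = a[0 + ((50-0) mod 4)] = a[2] = 5.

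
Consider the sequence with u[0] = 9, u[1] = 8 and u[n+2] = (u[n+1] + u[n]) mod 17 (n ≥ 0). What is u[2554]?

10

Listing terms: u[0] = 9, u[1] = 8, u[2] = 0, u[3] = 8, u[4] = 8, u[5] = 16, u[6] = 7, u[7] = 6, u[8] = 13, u[9] = 2, u[10] = 15, u[11] = 0, u[12] = 15, u[13] = 15, u[14] = 13, u[15] = 11, u[16] = 7, u[17] = 1, u[18] = 8, u[19] = 9, u[20] = 0, u[21] = 9, u[22] = 9, u[23] = 1, u[24] = 10, u[25] = 11, u[26] = 4, u[27] = 15, u[28] = 2, u[29] = 0, u[30] = 2, u[31] = 2, u[32] = 4, u[33] = 6, u[34] = 10, u[35] = 16, u[36] = 9, u[37] = 8.
The sequence repeats with period 36.
So u[2554] = u[0 + ((2554-0) mod 36)] = u[34] = 10.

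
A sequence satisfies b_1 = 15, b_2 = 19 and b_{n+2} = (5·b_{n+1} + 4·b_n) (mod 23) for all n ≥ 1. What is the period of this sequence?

22

b_1 = 15,  b_2 = 19,  b_3 = 17,  b_4 = 0,  b_5 = 22,  b_6 = 18,  b_7 = 17,  b_8 = 19,  b_9 = 2,  b_{10} = 17,  b_{11} = 1,  b_{12} = 4,  b_{13} = 1,  b_{14} = 21,  b_{15} = 17,  b_{16} = 8,  b_{17} = 16,  b_{18} = 20,  b_{19} = 3,  b_{20} = 3,  b_{21} = 4,  b_{22} = 9,  b_{23} = 15,  b_{24} = 19.
The sequence repeats with period 22.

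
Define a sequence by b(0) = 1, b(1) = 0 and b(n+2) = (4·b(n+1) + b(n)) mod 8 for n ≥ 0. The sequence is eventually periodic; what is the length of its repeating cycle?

Computing terms: b(0) = 1, b(1) = 0, b(2) = 1, b(3) = 4, b(4) = 1, b(5) = 0.
The sequence repeats with period 4.

4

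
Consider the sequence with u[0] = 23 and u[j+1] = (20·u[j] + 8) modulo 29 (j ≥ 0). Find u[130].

We have u[0] = 23, u[1] = 4, u[2] = 1, u[3] = 28, u[4] = 17, u[5] = 0, u[6] = 8, u[7] = 23.
Since u[7] = u[0] = 23, the sequence is periodic with period 7.
So u[130] = u[0 + ((130-0) mod 7)] = u[4] = 17.

17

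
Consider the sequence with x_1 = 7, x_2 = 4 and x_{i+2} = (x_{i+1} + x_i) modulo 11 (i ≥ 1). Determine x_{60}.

8

Listing terms: x_1 = 7; x_2 = 4; x_3 = 0; x_4 = 4; x_5 = 4; x_6 = 8; x_7 = 1; x_8 = 9; x_9 = 10; x_{10} = 8; x_{11} = 7; x_{12} = 4.
The sequence repeats with period 10.
(60 - 1) mod 10 = 9, so x_{60} = x_{10} = 8.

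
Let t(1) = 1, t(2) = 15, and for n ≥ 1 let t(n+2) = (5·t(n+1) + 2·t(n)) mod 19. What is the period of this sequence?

Computing terms: t(1) = 1, t(2) = 15, t(3) = 1, t(4) = 16, t(5) = 6, t(6) = 5, t(7) = 18, t(8) = 5, t(9) = 4, t(10) = 11, t(11) = 6, t(12) = 14, t(13) = 6, t(14) = 1, t(15) = 17, t(16) = 11, t(17) = 13, t(18) = 11, t(19) = 5, t(20) = 9, t(21) = 17, t(22) = 8, t(23) = 17, t(24) = 6, t(25) = 7, t(26) = 9, t(27) = 2, t(28) = 9, t(29) = 11, t(30) = 16, t(31) = 7, t(32) = 10, t(33) = 7, t(34) = 17, t(35) = 4, t(36) = 16, t(37) = 12, t(38) = 16, t(39) = 9, t(40) = 1, t(41) = 4, t(42) = 3, t(43) = 4, t(44) = 7, t(45) = 5, t(46) = 1, t(47) = 15.
The sequence repeats with period 45.

45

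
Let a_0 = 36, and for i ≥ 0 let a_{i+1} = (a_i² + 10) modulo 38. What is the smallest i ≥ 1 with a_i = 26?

a_0 = 36; a_1 = 14; a_2 = 16; a_3 = 0; a_4 = 10; a_5 = 34; a_6 = 26; a_7 = 2; a_8 = 14.
Since a_8 = a_1 = 14, the sequence is eventually periodic: after a pre-period of length 1 it cycles with period 7.
The value 26 first appears (with i ≥ 1) at a_6.

6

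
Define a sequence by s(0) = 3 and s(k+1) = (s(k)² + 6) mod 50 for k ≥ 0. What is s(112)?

45

We have s(0) = 3, s(1) = 15, s(2) = 31, s(3) = 17, s(4) = 45, s(5) = 31.
Since s(5) = s(2) = 31, the sequence is eventually periodic: after a pre-period of length 2 it cycles with period 3.
For k ≥ 2, s(k) depends only on (k - 2) mod 3. (112 - 2) mod 3 = 2, so s(112) = s(4) = 45.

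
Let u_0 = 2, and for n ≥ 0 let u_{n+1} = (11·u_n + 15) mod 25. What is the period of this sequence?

We have u_0 = 2, u_1 = 12, u_2 = 22, u_3 = 7, u_4 = 17, u_5 = 2.
Since u_5 = u_0 = 2, the sequence is periodic with period 5.

5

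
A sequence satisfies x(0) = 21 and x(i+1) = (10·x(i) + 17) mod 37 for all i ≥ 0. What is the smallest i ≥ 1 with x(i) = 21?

3

We have x(0) = 21,  x(1) = 5,  x(2) = 30,  x(3) = 21.
The sequence repeats with period 3.
The value 21 next appears (with i ≥ 1) at x(3).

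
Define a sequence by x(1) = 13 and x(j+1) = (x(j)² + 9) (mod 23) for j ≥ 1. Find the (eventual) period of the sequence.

We have x(1) = 13, x(2) = 17, x(3) = 22, x(4) = 10, x(5) = 17.
Since x(5) = x(2) = 17, the sequence is eventually periodic: after a pre-period of length 1 it cycles with period 3.

3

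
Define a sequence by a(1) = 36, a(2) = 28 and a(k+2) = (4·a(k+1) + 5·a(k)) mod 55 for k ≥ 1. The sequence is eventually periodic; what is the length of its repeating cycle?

10

Computing terms: a(1) = 36,  a(2) = 28,  a(3) = 17,  a(4) = 43,  a(5) = 37,  a(6) = 33,  a(7) = 42,  a(8) = 3,  a(9) = 2,  a(10) = 23,  a(11) = 47,  a(12) = 28,  a(13) = 17.
Since (a(12), a(13)) = (a(2), a(3)) = (28, 17) (two consecutive terms determine the rest), the sequence is eventually periodic: after a pre-period of length 1 it cycles with period 10.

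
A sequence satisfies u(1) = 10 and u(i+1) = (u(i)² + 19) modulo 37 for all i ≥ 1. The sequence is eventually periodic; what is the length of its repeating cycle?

3

u(1) = 10,  u(2) = 8,  u(3) = 9,  u(4) = 26,  u(5) = 29,  u(6) = 9.
Since u(6) = u(3) = 9, the sequence is eventually periodic: after a pre-period of length 2 it cycles with period 3.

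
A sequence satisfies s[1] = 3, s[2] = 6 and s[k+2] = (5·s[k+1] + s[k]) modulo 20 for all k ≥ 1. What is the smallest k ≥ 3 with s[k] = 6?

Listing terms: s[1] = 3, s[2] = 6, s[3] = 13, s[4] = 11, s[5] = 8, s[6] = 11, s[7] = 3, s[8] = 6.
The sequence repeats with period 6.
The value 6 next appears (with k ≥ 3) at s[8].

8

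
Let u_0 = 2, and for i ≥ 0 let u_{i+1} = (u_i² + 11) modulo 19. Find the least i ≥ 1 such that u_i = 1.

6

u_0 = 2,  u_1 = 15,  u_2 = 8,  u_3 = 18,  u_4 = 12,  u_5 = 3,  u_6 = 1,  u_7 = 12.
Since u_7 = u_4 = 12, the sequence is eventually periodic: after a pre-period of length 4 it cycles with period 3.
The value 1 first appears (with i ≥ 1) at u_6.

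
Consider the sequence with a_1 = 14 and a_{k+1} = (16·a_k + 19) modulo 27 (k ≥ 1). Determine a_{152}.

a_1 = 14, a_2 = 0, a_3 = 19, a_4 = 26, a_5 = 3, a_6 = 13, a_7 = 11, a_8 = 6, a_9 = 7, a_{10} = 23, a_{11} = 9, a_{12} = 1, a_{13} = 8, a_{14} = 12, a_{15} = 22, a_{16} = 20, a_{17} = 15, a_{18} = 16, a_{19} = 5, a_{20} = 18, a_{21} = 10, a_{22} = 17, a_{23} = 21, a_{24} = 4, a_{25} = 2, a_{26} = 24, a_{27} = 25, a_{28} = 14.
Since a_{28} = a_1 = 14, the sequence is periodic with period 27.
So a_{152} = a_{1 + ((152-1) mod 27)} = a_{17} = 15.

15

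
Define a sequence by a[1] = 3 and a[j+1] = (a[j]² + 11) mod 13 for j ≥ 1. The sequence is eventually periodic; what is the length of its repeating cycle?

We have a[1] = 3; a[2] = 7; a[3] = 8; a[4] = 10; a[5] = 7.
Since a[5] = a[2] = 7, the sequence is eventually periodic: after a pre-period of length 1 it cycles with period 3.

3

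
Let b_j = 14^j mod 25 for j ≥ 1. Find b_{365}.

Listing terms: b_1 = 14; b_2 = 21; b_3 = 19; b_4 = 16; b_5 = 24; b_6 = 11; b_7 = 4; b_8 = 6; b_9 = 9; b_{10} = 1; b_{11} = 14.
Since b_{11} = b_1 = 14, the sequence is periodic with period 10.
(365 - 1) mod 10 = 4, so b_{365} = b_5 = 24.

24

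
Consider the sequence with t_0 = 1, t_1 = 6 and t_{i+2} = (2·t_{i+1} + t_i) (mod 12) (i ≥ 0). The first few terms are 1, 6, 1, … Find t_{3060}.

5

We have t_0 = 1,  t_1 = 6,  t_2 = 1,  t_3 = 8,  t_4 = 5,  t_5 = 6,  t_6 = 5,  t_7 = 4,  t_8 = 1,  t_9 = 6.
The sequence repeats with period 8.
(3060 - 0) mod 8 = 4, so t_{3060} = t_4 = 5.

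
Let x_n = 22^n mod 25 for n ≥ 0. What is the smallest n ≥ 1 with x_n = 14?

18

Computing terms: x_0 = 1, x_1 = 22, x_2 = 9, x_3 = 23, x_4 = 6, x_5 = 7, x_6 = 4, x_7 = 13, x_8 = 11, x_9 = 17, x_{10} = 24, x_{11} = 3, x_{12} = 16, x_{13} = 2, x_{14} = 19, x_{15} = 18, x_{16} = 21, x_{17} = 12, x_{18} = 14, x_{19} = 8, x_{20} = 1.
The sequence repeats with period 20.
The value 14 first appears (with n ≥ 1) at x_{18}.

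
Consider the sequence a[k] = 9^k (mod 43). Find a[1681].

Listing terms: a[0] = 1; a[1] = 9; a[2] = 38; a[3] = 41; a[4] = 25; a[5] = 10; a[6] = 4; a[7] = 36; a[8] = 23; a[9] = 35; a[10] = 14; a[11] = 40; a[12] = 16; a[13] = 15; a[14] = 6; a[15] = 11; a[16] = 13; a[17] = 31; a[18] = 21; a[19] = 17; a[20] = 24; a[21] = 1.
The sequence repeats with period 21.
So a[1681] = a[0 + ((1681-0) mod 21)] = a[1] = 9.

9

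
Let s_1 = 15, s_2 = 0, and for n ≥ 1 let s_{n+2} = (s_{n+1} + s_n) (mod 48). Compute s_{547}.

s_1 = 15; s_2 = 0; s_3 = 15; s_4 = 15; s_5 = 30; s_6 = 45; s_7 = 27; s_8 = 24; s_9 = 3; s_{10} = 27; s_{11} = 30; s_{12} = 9; s_{13} = 39; s_{14} = 0; s_{15} = 39; s_{16} = 39; s_{17} = 30; s_{18} = 21; s_{19} = 3; s_{20} = 24; s_{21} = 27; s_{22} = 3; s_{23} = 30; s_{24} = 33; s_{25} = 15; s_{26} = 0.
The sequence repeats with period 24.
(547 - 1) mod 24 = 18, so s_{547} = s_{19} = 3.

3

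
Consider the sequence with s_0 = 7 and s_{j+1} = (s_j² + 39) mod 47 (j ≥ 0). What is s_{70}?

We have s_0 = 7,  s_1 = 41,  s_2 = 28,  s_3 = 24,  s_4 = 4,  s_5 = 8,  s_6 = 9,  s_7 = 26,  s_8 = 10,  s_9 = 45,  s_{10} = 43,  s_{11} = 8.
Since s_{11} = s_5 = 8, the sequence is eventually periodic: after a pre-period of length 5 it cycles with period 6.
For j ≥ 5, s_j depends only on (j - 5) mod 6. (70 - 5) mod 6 = 5, so s_{70} = s_{10} = 43.

43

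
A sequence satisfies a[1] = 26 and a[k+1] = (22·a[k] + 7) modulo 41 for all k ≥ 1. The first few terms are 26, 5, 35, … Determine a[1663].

19

Listing terms: a[1] = 26,  a[2] = 5,  a[3] = 35,  a[4] = 39,  a[5] = 4,  a[6] = 13,  a[7] = 6,  a[8] = 16,  a[9] = 31,  a[10] = 33,  a[11] = 36,  a[12] = 20,  a[13] = 37,  a[14] = 1,  a[15] = 29,  a[16] = 30,  a[17] = 11,  a[18] = 3,  a[19] = 32,  a[20] = 14,  a[21] = 28,  a[22] = 8,  a[23] = 19,  a[24] = 15,  a[25] = 9,  a[26] = 0,  a[27] = 7,  a[28] = 38,  a[29] = 23,  a[30] = 21,  a[31] = 18,  a[32] = 34,  a[33] = 17,  a[34] = 12,  a[35] = 25,  a[36] = 24,  a[37] = 2,  a[38] = 10,  a[39] = 22,  a[40] = 40,  a[41] = 26.
Since a[41] = a[1] = 26, the sequence is periodic with period 40.
(1663 - 1) mod 40 = 22, so a[1663] = a[23] = 19.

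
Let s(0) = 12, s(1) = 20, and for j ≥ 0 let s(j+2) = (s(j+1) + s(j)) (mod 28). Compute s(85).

24

Computing terms: s(0) = 12; s(1) = 20; s(2) = 4; s(3) = 24; s(4) = 0; s(5) = 24; s(6) = 24; s(7) = 20; s(8) = 16; s(9) = 8; s(10) = 24; s(11) = 4; s(12) = 0; s(13) = 4; s(14) = 4; s(15) = 8; s(16) = 12; s(17) = 20.
The sequence repeats with period 16.
(85 - 0) mod 16 = 5, so s(85) = s(5) = 24.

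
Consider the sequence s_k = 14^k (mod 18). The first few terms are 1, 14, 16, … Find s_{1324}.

4

Computing terms: s_0 = 1, s_1 = 14, s_2 = 16, s_3 = 8, s_4 = 4, s_5 = 2, s_6 = 10, s_7 = 14.
Since s_7 = s_1 = 14, the sequence is eventually periodic: after a pre-period of length 1 it cycles with period 6.
For k ≥ 1, s_k depends only on (k - 1) mod 6. (1324 - 1) mod 6 = 3, so s_{1324} = s_4 = 4.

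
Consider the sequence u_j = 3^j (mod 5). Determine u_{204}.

1

u_0 = 1, u_1 = 3, u_2 = 4, u_3 = 2, u_4 = 1.
Since u_4 = u_0 = 1, the sequence is periodic with period 4.
(204 - 0) mod 4 = 0, so u_{204} = u_0 = 1.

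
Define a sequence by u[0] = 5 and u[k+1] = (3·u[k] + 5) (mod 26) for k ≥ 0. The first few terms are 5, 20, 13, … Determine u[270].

5

Listing terms: u[0] = 5, u[1] = 20, u[2] = 13, u[3] = 18, u[4] = 7, u[5] = 0, u[6] = 5.
Since u[6] = u[0] = 5, the sequence is periodic with period 6.
So u[270] = u[0 + ((270-0) mod 6)] = u[0] = 5.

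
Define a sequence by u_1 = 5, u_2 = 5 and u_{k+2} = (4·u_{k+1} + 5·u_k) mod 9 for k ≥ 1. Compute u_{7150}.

7

u_1 = 5, u_2 = 5, u_3 = 0, u_4 = 7, u_5 = 1, u_6 = 3, u_7 = 8, u_8 = 2, u_9 = 3, u_{10} = 4, u_{11} = 4, u_{12} = 0, u_{13} = 2, u_{14} = 8, u_{15} = 6, u_{16} = 1, u_{17} = 7, u_{18} = 6, u_{19} = 5, u_{20} = 5.
Since (u_{19}, u_{20}) = (u_1, u_2) = (5, 5) (two consecutive terms determine the rest), the sequence is periodic with period 18.
So u_{7150} = u_{1 + ((7150-1) mod 18)} = u_4 = 7.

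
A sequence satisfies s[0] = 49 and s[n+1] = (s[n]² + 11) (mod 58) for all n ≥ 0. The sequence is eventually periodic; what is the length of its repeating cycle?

6

Computing terms: s[0] = 49,  s[1] = 34,  s[2] = 7,  s[3] = 2,  s[4] = 15,  s[5] = 4,  s[6] = 27,  s[7] = 44,  s[8] = 33,  s[9] = 56,  s[10] = 15.
Since s[10] = s[4] = 15, the sequence is eventually periodic: after a pre-period of length 4 it cycles with period 6.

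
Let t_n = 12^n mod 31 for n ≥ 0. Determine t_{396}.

We have t_0 = 1; t_1 = 12; t_2 = 20; t_3 = 23; t_4 = 28; t_5 = 26; t_6 = 2; t_7 = 24; t_8 = 9; t_9 = 15; t_{10} = 25; t_{11} = 21; t_{12} = 4; t_{13} = 17; t_{14} = 18; t_{15} = 30; t_{16} = 19; t_{17} = 11; t_{18} = 8; t_{19} = 3; t_{20} = 5; t_{21} = 29; t_{22} = 7; t_{23} = 22; t_{24} = 16; t_{25} = 6; t_{26} = 10; t_{27} = 27; t_{28} = 14; t_{29} = 13; t_{30} = 1.
Since t_{30} = t_0 = 1, the sequence is periodic with period 30.
(396 - 0) mod 30 = 6, so t_{396} = t_6 = 2.

2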